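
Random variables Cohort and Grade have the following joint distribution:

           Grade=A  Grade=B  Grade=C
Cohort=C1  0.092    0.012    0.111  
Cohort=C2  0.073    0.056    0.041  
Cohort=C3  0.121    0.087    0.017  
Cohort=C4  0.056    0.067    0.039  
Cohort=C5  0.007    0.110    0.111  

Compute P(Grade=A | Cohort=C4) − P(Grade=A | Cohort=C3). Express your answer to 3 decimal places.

P(Cohort=C4) = 0.056 + 0.067 + 0.039 = 0.162; P(Grade=A | Cohort=C4) = 0.056/0.162 = 0.3457.
P(Cohort=C3) = 0.121 + 0.087 + 0.017 = 0.225; P(Grade=A | Cohort=C3) = 0.121/0.225 = 0.5378.
Difference = -0.192.

-0.192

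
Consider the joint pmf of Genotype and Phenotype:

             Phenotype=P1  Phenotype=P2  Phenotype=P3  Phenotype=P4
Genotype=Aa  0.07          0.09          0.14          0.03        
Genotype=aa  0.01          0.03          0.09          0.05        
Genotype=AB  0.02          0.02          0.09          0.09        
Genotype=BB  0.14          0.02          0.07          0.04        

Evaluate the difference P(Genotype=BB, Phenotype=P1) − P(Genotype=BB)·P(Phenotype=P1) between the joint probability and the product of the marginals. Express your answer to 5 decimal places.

P(Genotype=BB) = 0.14 + 0.02 + 0.07 + 0.04 = 0.27.
P(Phenotype=P1) = 0.07 + 0.01 + 0.02 + 0.14 = 0.24.
P(Genotype=BB, Phenotype=P1) − P(Genotype=BB)P(Phenotype=P1) = 0.14 − 0.27×0.24 = 0.07520.

0.07520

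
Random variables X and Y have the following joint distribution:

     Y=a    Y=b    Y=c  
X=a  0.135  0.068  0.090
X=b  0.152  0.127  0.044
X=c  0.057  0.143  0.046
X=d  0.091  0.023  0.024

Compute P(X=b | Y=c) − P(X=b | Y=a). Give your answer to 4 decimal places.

P(Y=c) = 0.090 + 0.044 + 0.046 + 0.024 = 0.204; P(X=b | Y=c) = 0.044/0.204 = 0.21569.
P(Y=a) = 0.135 + 0.152 + 0.057 + 0.091 = 0.435; P(X=b | Y=a) = 0.152/0.435 = 0.34943.
Difference = -0.1337.

-0.1337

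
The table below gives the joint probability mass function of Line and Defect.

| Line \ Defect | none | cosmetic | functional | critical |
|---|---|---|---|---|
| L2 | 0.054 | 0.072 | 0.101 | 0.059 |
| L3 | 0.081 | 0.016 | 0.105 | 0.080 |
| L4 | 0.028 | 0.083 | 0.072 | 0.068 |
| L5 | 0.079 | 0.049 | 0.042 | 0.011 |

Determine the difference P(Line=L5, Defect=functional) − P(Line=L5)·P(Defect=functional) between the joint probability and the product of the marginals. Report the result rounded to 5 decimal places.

-0.01592

P(Line=L5) = 0.079 + 0.049 + 0.042 + 0.011 = 0.181.
P(Defect=functional) = 0.101 + 0.105 + 0.072 + 0.042 = 0.320.
P(Line=L5, Defect=functional) − P(Line=L5)P(Defect=functional) = 0.042 − 0.181×0.320 = -0.01592.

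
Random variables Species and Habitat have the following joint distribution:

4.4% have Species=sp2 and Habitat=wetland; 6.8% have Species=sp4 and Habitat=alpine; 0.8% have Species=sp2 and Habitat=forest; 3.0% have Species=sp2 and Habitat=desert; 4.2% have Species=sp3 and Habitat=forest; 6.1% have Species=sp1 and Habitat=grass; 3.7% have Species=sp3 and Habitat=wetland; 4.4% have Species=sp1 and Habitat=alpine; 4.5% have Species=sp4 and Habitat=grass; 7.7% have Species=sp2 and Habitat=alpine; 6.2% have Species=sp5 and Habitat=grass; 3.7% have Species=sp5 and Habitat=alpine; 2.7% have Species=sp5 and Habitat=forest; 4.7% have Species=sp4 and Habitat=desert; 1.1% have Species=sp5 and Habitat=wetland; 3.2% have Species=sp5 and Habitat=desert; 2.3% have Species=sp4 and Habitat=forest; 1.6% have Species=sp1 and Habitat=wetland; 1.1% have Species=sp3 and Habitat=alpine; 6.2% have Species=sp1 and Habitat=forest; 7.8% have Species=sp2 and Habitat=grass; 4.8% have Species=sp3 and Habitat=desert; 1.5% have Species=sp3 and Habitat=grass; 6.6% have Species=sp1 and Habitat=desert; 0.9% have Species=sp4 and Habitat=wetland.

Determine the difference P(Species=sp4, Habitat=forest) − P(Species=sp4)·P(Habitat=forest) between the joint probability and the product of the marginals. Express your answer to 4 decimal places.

P(Species=sp4) = 0.023 + 0.045 + 0.009 + 0.047 + 0.068 = 0.192.
P(Habitat=forest) = 0.062 + 0.008 + 0.042 + 0.023 + 0.027 = 0.162.
P(Species=sp4, Habitat=forest) − P(Species=sp4)P(Habitat=forest) = 0.023 − 0.192×0.162 = -0.0081.

-0.0081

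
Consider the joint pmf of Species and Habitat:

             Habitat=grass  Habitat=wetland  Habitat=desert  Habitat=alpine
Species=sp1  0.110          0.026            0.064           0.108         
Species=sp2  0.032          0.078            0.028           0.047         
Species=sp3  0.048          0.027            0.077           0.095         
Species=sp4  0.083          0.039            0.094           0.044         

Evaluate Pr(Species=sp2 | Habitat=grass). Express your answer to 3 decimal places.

0.117

P(Habitat=grass) = 0.110 + 0.032 + 0.048 + 0.083 = 0.273.
P(Species=sp2 | Habitat=grass) = 0.032/0.273 = 0.117.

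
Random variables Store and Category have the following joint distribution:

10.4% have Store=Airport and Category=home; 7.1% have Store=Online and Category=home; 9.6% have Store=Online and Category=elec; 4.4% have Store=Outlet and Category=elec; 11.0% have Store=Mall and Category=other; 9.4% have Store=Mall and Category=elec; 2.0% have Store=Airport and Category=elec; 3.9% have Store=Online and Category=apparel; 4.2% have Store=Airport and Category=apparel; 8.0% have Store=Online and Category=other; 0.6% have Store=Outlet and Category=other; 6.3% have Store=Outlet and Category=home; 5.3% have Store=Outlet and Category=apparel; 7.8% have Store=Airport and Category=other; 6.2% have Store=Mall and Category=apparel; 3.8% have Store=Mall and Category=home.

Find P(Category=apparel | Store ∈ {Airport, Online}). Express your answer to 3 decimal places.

P(Store=Airport) = 0.042 + 0.020 + 0.104 + 0.078 = 0.244.
P(Store=Online) = 0.039 + 0.096 + 0.071 + 0.080 = 0.286.
P(Store ∈ {Airport, Online}) = 0.244 + 0.286 = 0.530; P(Category=apparel, Store ∈ {Airport, Online}) = 0.042 + 0.039 = 0.081.
P(Category=apparel | Store ∈ {Airport, Online}) = 0.081/0.530 = 0.153.

0.153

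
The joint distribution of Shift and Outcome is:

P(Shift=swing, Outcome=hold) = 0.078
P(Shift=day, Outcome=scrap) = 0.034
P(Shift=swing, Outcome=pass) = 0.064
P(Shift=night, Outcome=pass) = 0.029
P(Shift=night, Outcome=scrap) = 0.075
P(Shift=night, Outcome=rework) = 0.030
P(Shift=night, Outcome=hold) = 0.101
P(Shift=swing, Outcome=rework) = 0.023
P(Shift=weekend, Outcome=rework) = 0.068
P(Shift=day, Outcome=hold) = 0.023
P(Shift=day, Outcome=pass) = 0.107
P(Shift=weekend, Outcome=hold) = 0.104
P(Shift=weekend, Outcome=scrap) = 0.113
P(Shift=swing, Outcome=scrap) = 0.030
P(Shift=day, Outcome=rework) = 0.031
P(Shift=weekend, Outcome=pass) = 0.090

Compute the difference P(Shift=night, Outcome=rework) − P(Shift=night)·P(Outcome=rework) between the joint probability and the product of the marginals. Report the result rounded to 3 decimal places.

P(Shift=night) = 0.029 + 0.030 + 0.075 + 0.101 = 0.235.
P(Outcome=rework) = 0.031 + 0.023 + 0.030 + 0.068 = 0.152.
P(Shift=night, Outcome=rework) − P(Shift=night)P(Outcome=rework) = 0.030 − 0.235×0.152 = -0.006.

-0.006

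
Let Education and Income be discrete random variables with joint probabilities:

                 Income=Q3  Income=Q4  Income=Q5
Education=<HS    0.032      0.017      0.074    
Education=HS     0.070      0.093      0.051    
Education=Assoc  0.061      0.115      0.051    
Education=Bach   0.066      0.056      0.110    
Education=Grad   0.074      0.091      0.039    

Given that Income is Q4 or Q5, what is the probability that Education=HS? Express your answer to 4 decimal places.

P(Income=Q4) = 0.017 + 0.093 + 0.115 + 0.056 + 0.091 = 0.372.
P(Income=Q5) = 0.074 + 0.051 + 0.051 + 0.110 + 0.039 = 0.325.
P(Income ∈ {Q4, Q5}) = 0.372 + 0.325 = 0.697; P(Education=HS, Income ∈ {Q4, Q5}) = 0.093 + 0.051 = 0.144.
P(Education=HS | Income ∈ {Q4, Q5}) = 0.144/0.697 = 0.2066.

0.2066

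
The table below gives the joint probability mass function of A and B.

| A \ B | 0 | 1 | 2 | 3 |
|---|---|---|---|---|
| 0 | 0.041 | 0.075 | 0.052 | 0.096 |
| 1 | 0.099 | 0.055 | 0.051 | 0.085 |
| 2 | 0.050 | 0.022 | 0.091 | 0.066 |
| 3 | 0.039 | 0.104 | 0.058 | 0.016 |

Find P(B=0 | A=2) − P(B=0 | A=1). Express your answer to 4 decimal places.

-0.1230

P(A=2) = 0.050 + 0.022 + 0.091 + 0.066 = 0.229; P(B=0 | A=2) = 0.050/0.229 = 0.21834.
P(A=1) = 0.099 + 0.055 + 0.051 + 0.085 = 0.290; P(B=0 | A=1) = 0.099/0.290 = 0.34138.
Difference = -0.1230.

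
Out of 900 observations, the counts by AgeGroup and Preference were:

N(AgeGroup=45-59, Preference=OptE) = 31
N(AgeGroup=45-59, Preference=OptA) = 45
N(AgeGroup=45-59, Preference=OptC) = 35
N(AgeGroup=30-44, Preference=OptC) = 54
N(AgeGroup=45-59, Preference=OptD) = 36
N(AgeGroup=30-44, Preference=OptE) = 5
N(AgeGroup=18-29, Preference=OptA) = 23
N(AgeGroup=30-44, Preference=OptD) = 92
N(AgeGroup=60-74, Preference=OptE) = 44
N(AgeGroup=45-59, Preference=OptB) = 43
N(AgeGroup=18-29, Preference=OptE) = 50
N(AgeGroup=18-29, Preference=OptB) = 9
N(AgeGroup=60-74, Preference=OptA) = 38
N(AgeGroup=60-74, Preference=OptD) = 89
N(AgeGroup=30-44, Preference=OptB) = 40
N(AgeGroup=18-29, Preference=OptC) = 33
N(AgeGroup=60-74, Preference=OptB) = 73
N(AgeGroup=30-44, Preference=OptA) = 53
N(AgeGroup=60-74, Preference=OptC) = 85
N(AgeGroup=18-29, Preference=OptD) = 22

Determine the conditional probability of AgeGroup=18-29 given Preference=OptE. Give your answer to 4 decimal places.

Total with Preference=OptE: 50 + 5 + 31 + 44 = 130.
P(AgeGroup=18-29 | Preference=OptE) = 50/130 = 0.3846.

0.3846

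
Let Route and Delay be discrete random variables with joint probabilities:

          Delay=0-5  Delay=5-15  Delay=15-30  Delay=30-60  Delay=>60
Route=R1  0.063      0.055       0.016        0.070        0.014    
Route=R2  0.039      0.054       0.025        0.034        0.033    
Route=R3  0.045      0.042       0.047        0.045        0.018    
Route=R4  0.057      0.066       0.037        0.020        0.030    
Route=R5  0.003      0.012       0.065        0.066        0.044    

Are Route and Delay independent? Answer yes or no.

P(Route=R5) = 0.190 and P(Delay=0-5) = 0.207, so their product is 0.03933, but P(Route=R5, Delay=0-5) = 0.003. Since these differ, Route and Delay are not independent.

no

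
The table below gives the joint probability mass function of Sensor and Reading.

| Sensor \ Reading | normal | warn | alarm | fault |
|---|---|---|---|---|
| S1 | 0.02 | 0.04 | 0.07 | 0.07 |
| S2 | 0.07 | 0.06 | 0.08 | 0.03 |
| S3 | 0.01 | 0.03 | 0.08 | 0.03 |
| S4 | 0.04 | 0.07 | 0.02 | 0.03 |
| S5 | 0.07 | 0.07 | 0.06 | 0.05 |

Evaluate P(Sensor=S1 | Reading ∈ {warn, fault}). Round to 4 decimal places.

0.2292

P(Reading=warn) = 0.04 + 0.06 + 0.03 + 0.07 + 0.07 = 0.27.
P(Reading=fault) = 0.07 + 0.03 + 0.03 + 0.03 + 0.05 = 0.21.
P(Reading ∈ {warn, fault}) = 0.27 + 0.21 = 0.48; P(Sensor=S1, Reading ∈ {warn, fault}) = 0.04 + 0.07 = 0.11.
P(Sensor=S1 | Reading ∈ {warn, fault}) = 0.11/0.48 = 0.2292.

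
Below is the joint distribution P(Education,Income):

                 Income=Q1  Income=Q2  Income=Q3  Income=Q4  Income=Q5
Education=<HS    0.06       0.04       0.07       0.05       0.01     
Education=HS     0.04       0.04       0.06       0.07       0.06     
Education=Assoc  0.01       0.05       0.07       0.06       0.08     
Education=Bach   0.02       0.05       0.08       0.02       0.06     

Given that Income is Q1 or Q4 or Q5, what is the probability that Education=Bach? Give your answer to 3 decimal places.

P(Income=Q1) = 0.06 + 0.04 + 0.01 + 0.02 = 0.13.
P(Income=Q4) = 0.05 + 0.07 + 0.06 + 0.02 = 0.20.
P(Income=Q5) = 0.01 + 0.06 + 0.08 + 0.06 = 0.21.
P(Income ∈ {Q1, Q4, Q5}) = 0.13 + 0.20 + 0.21 = 0.54; P(Education=Bach, Income ∈ {Q1, Q4, Q5}) = 0.02 + 0.02 + 0.06 = 0.10.
P(Education=Bach | Income ∈ {Q1, Q4, Q5}) = 0.10/0.54 = 0.185.

0.185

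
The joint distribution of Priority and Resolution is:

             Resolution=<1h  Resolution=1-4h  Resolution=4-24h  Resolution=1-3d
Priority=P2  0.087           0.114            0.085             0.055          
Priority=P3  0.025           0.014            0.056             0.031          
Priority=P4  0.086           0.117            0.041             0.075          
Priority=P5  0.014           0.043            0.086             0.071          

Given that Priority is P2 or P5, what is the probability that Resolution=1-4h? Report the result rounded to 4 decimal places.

0.2829

P(Priority=P2) = 0.087 + 0.114 + 0.085 + 0.055 = 0.341.
P(Priority=P5) = 0.014 + 0.043 + 0.086 + 0.071 = 0.214.
P(Priority ∈ {P2, P5}) = 0.341 + 0.214 = 0.555; P(Resolution=1-4h, Priority ∈ {P2, P5}) = 0.114 + 0.043 = 0.157.
P(Resolution=1-4h | Priority ∈ {P2, P5}) = 0.157/0.555 = 0.2829.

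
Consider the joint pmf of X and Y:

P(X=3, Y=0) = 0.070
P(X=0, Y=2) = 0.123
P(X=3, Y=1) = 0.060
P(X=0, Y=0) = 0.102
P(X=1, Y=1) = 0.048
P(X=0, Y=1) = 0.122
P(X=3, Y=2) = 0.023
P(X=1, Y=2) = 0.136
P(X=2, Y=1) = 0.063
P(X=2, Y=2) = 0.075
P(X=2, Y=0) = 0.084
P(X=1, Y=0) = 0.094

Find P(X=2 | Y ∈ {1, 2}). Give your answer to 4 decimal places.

P(Y=1) = 0.122 + 0.048 + 0.063 + 0.060 = 0.293.
P(Y=2) = 0.123 + 0.136 + 0.075 + 0.023 = 0.357.
P(Y ∈ {1, 2}) = 0.293 + 0.357 = 0.650; P(X=2, Y ∈ {1, 2}) = 0.063 + 0.075 = 0.138.
P(X=2 | Y ∈ {1, 2}) = 0.138/0.650 = 0.2123.

0.2123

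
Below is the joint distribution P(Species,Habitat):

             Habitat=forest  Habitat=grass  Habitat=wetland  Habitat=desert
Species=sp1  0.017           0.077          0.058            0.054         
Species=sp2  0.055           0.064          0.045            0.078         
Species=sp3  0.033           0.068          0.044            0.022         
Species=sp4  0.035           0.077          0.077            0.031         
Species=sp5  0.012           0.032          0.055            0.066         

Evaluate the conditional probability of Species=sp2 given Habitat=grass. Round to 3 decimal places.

0.201

P(Habitat=grass) = 0.077 + 0.064 + 0.068 + 0.077 + 0.032 = 0.318.
P(Species=sp2 | Habitat=grass) = 0.064/0.318 = 0.201.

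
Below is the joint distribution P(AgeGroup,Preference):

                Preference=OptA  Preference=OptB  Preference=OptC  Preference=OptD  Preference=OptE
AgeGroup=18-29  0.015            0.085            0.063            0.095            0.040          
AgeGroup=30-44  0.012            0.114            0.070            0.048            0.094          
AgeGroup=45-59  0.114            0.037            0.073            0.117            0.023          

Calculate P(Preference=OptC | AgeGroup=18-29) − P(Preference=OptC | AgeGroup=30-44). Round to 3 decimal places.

P(AgeGroup=18-29) = 0.015 + 0.085 + 0.063 + 0.095 + 0.040 = 0.298; P(Preference=OptC | AgeGroup=18-29) = 0.063/0.298 = 0.2114.
P(AgeGroup=30-44) = 0.012 + 0.114 + 0.070 + 0.048 + 0.094 = 0.338; P(Preference=OptC | AgeGroup=30-44) = 0.070/0.338 = 0.2071.
Difference = 0.004.

0.004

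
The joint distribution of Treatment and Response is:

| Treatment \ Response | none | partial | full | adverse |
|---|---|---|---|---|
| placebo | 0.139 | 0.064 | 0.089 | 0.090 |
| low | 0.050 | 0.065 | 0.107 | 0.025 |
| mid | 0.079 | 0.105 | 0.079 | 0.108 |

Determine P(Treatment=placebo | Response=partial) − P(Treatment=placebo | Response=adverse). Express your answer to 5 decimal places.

-0.13008

P(Response=partial) = 0.064 + 0.065 + 0.105 = 0.234; P(Treatment=placebo | Response=partial) = 0.064/0.234 = 0.273504.
P(Response=adverse) = 0.090 + 0.025 + 0.108 = 0.223; P(Treatment=placebo | Response=adverse) = 0.090/0.223 = 0.403587.
Difference = -0.13008.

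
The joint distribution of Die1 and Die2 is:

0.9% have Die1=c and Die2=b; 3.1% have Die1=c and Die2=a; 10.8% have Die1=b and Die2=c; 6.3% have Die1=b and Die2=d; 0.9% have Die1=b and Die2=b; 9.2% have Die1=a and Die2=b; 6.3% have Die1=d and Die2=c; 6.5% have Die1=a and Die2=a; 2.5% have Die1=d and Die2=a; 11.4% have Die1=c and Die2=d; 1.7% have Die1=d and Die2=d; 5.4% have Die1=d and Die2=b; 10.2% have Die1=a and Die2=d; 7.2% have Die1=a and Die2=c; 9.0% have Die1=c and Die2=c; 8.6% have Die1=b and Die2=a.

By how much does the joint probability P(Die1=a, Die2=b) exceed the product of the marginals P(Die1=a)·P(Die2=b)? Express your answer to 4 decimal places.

P(Die1=a) = 0.065 + 0.092 + 0.072 + 0.102 = 0.331.
P(Die2=b) = 0.092 + 0.009 + 0.009 + 0.054 = 0.164.
P(Die1=a, Die2=b) − P(Die1=a)P(Die2=b) = 0.092 − 0.331×0.164 = 0.0377.

0.0377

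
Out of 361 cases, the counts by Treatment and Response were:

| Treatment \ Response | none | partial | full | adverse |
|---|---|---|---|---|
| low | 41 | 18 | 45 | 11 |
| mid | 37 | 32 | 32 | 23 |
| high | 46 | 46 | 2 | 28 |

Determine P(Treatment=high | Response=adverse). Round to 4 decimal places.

0.4516

Total with Response=adverse: 11 + 23 + 28 = 62.
P(Treatment=high | Response=adverse) = 28/62 = 0.4516.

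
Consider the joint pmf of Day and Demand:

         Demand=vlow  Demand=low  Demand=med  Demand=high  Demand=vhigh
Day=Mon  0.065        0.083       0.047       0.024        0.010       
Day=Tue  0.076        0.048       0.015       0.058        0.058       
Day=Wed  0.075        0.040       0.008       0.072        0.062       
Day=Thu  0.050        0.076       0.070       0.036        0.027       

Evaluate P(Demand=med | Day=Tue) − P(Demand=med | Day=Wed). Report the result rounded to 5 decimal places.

P(Day=Tue) = 0.076 + 0.048 + 0.015 + 0.058 + 0.058 = 0.255; P(Demand=med | Day=Tue) = 0.015/0.255 = 0.058824.
P(Day=Wed) = 0.075 + 0.040 + 0.008 + 0.072 + 0.062 = 0.257; P(Demand=med | Day=Wed) = 0.008/0.257 = 0.031128.
Difference = 0.02770.

0.02770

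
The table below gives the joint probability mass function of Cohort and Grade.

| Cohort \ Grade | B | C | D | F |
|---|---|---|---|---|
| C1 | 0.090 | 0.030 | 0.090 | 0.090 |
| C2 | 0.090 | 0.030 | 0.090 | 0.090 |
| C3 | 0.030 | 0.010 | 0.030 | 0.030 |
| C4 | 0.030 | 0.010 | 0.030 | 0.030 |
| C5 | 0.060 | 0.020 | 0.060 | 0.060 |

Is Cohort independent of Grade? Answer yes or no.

yes

Every cell satisfies P(Cohort,Grade) = P(Cohort)·P(Grade). For instance P(Cohort=C5) = 0.200, P(Grade=D) = 0.300, and 0.200×0.300 = 0.060 matches the joint entry. So Cohort and Grade are independent.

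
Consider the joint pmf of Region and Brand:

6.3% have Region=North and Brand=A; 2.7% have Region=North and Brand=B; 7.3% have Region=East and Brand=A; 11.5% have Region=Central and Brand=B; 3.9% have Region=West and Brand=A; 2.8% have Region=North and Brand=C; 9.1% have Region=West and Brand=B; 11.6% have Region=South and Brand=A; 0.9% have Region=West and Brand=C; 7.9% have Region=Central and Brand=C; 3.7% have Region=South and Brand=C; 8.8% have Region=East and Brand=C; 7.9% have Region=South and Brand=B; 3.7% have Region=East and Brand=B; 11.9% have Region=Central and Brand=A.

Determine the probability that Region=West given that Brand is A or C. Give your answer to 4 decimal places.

P(Brand=A) = 0.063 + 0.116 + 0.073 + 0.039 + 0.119 = 0.410.
P(Brand=C) = 0.028 + 0.037 + 0.088 + 0.009 + 0.079 = 0.241.
P(Brand ∈ {A, C}) = 0.410 + 0.241 = 0.651; P(Region=West, Brand ∈ {A, C}) = 0.039 + 0.009 = 0.048.
P(Region=West | Brand ∈ {A, C}) = 0.048/0.651 = 0.0737.

0.0737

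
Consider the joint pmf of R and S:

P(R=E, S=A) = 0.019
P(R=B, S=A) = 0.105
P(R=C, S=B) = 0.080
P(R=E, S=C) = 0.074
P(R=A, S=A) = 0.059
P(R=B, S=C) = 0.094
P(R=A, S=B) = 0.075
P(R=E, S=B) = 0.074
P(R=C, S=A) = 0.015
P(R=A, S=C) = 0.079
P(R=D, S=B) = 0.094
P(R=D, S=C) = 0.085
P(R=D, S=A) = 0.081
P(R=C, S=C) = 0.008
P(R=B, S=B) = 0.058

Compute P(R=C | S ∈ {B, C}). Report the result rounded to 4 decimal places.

P(S=B) = 0.075 + 0.058 + 0.080 + 0.094 + 0.074 = 0.381.
P(S=C) = 0.079 + 0.094 + 0.008 + 0.085 + 0.074 = 0.340.
P(S ∈ {B, C}) = 0.381 + 0.340 = 0.721; P(R=C, S ∈ {B, C}) = 0.080 + 0.008 = 0.088.
P(R=C | S ∈ {B, C}) = 0.088/0.721 = 0.1221.

0.1221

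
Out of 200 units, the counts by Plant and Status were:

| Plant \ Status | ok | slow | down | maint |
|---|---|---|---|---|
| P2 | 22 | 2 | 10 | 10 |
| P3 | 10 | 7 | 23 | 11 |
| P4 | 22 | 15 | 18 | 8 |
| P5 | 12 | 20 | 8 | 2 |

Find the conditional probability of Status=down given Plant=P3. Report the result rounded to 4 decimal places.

0.4510

Total with Plant=P3: 10 + 7 + 23 + 11 = 51.
P(Status=down | Plant=P3) = 23/51 = 0.4510.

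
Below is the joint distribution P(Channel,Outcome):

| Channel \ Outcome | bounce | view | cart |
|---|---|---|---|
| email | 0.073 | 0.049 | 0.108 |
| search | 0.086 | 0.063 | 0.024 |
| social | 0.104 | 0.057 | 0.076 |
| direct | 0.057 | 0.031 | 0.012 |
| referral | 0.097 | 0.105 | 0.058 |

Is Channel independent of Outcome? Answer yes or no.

P(Channel=email) = 0.230 and P(Outcome=cart) = 0.278, so their product is 0.06394, but P(Channel=email, Outcome=cart) = 0.108. Since these differ, Channel and Outcome are not independent.

no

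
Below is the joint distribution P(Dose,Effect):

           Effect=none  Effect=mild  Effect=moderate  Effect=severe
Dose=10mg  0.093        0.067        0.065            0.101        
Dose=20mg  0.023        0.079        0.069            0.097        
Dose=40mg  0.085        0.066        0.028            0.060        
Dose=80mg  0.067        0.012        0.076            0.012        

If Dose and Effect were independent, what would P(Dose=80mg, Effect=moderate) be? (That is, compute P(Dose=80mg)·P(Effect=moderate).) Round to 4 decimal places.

0.0397

P(Dose=80mg) = 0.067 + 0.012 + 0.076 + 0.012 = 0.167.
P(Effect=moderate) = 0.065 + 0.069 + 0.028 + 0.076 = 0.238.
Product: 0.167 × 0.238 = 0.0397.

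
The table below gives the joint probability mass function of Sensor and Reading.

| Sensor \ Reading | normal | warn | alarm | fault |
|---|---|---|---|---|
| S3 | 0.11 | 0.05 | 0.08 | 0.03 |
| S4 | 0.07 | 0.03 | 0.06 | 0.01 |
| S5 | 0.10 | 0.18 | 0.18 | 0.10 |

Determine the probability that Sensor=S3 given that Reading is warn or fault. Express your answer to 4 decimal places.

0.2000

P(Reading=warn) = 0.05 + 0.03 + 0.18 = 0.26.
P(Reading=fault) = 0.03 + 0.01 + 0.10 = 0.14.
P(Reading ∈ {warn, fault}) = 0.26 + 0.14 = 0.40; P(Sensor=S3, Reading ∈ {warn, fault}) = 0.05 + 0.03 = 0.08.
P(Sensor=S3 | Reading ∈ {warn, fault}) = 0.08/0.40 = 0.2000.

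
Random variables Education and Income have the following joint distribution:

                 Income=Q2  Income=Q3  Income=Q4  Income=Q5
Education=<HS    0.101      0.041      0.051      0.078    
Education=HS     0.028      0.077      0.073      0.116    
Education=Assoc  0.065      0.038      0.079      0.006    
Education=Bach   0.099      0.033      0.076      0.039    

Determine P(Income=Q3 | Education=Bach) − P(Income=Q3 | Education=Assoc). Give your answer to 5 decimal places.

-0.06852

P(Education=Bach) = 0.099 + 0.033 + 0.076 + 0.039 = 0.247; P(Income=Q3 | Education=Bach) = 0.033/0.247 = 0.133603.
P(Education=Assoc) = 0.065 + 0.038 + 0.079 + 0.006 = 0.188; P(Income=Q3 | Education=Assoc) = 0.038/0.188 = 0.202128.
Difference = -0.06852.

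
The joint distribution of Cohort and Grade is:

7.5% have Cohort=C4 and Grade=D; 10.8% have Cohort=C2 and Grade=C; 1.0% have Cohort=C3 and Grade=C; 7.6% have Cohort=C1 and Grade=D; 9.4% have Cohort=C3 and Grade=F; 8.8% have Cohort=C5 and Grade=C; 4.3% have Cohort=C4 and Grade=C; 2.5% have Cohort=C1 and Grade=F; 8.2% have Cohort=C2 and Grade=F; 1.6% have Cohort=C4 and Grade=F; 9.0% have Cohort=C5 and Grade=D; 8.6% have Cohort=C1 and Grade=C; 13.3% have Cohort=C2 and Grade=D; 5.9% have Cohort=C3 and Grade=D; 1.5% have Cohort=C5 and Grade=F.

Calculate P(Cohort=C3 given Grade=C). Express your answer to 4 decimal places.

P(Grade=C) = 0.086 + 0.108 + 0.010 + 0.043 + 0.088 = 0.335.
P(Cohort=C3 | Grade=C) = 0.010/0.335 = 0.0299.

0.0299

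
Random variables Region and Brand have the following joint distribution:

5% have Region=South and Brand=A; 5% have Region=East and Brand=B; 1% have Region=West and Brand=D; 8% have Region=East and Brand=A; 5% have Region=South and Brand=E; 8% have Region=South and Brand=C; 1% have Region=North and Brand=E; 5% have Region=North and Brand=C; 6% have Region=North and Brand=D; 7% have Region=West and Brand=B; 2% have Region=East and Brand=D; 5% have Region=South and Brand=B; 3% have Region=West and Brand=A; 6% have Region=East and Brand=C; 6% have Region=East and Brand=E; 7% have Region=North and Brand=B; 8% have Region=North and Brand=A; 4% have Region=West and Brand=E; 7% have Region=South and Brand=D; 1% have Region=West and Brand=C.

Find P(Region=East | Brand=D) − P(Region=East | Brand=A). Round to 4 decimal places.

-0.2083

P(Brand=D) = 0.06 + 0.07 + 0.02 + 0.01 = 0.16; P(Region=East | Brand=D) = 0.02/0.16 = 0.12500.
P(Brand=A) = 0.08 + 0.05 + 0.08 + 0.03 = 0.24; P(Region=East | Brand=A) = 0.08/0.24 = 0.33333.
Difference = -0.2083.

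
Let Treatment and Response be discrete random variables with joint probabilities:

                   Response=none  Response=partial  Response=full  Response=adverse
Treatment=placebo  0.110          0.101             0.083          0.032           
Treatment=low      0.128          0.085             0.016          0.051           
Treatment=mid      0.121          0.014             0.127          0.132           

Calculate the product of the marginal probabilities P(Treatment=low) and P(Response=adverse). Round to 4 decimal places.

0.0602

P(Treatment=low) = 0.128 + 0.085 + 0.016 + 0.051 = 0.280.
P(Response=adverse) = 0.032 + 0.051 + 0.132 = 0.215.
Product: 0.280 × 0.215 = 0.0602.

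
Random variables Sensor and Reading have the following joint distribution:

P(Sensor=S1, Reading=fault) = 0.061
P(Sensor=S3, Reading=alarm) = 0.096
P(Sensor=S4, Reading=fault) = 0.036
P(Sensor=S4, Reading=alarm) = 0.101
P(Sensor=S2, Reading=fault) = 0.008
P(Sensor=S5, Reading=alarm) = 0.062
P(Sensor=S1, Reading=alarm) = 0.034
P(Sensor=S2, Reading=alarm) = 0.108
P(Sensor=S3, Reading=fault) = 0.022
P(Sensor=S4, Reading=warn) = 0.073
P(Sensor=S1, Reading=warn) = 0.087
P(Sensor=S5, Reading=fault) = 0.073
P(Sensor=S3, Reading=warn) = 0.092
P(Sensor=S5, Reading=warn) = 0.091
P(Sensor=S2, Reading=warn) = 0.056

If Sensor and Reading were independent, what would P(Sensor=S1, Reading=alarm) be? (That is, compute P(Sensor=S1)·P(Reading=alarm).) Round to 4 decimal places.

0.0730

P(Sensor=S1) = 0.087 + 0.034 + 0.061 = 0.182.
P(Reading=alarm) = 0.034 + 0.108 + 0.096 + 0.101 + 0.062 = 0.401.
Product: 0.182 × 0.401 = 0.0730.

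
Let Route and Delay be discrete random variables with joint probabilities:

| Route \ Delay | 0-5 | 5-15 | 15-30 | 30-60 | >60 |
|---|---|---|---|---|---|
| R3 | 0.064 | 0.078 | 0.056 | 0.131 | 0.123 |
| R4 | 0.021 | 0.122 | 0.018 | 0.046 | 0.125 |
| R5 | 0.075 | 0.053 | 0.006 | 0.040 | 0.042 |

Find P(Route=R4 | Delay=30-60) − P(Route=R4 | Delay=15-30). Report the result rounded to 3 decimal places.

P(Delay=30-60) = 0.131 + 0.046 + 0.040 = 0.217; P(Route=R4 | Delay=30-60) = 0.046/0.217 = 0.2120.
P(Delay=15-30) = 0.056 + 0.018 + 0.006 = 0.080; P(Route=R4 | Delay=15-30) = 0.018/0.080 = 0.2250.
Difference = -0.013.

-0.013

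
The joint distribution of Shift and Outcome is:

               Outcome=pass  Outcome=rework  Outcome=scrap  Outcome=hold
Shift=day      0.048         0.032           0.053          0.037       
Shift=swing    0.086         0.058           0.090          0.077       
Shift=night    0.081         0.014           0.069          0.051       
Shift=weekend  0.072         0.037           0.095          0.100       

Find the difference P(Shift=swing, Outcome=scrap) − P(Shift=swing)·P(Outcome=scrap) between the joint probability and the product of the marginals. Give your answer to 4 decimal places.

-0.0055

P(Shift=swing) = 0.086 + 0.058 + 0.090 + 0.077 = 0.311.
P(Outcome=scrap) = 0.053 + 0.090 + 0.069 + 0.095 = 0.307.
P(Shift=swing, Outcome=scrap) − P(Shift=swing)P(Outcome=scrap) = 0.090 − 0.311×0.307 = -0.0055.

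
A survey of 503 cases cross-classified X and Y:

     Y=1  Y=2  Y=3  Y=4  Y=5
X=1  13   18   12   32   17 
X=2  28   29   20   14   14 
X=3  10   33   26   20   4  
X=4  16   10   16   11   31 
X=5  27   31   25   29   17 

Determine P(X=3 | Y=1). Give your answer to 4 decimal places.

Total with Y=1: 13 + 28 + 10 + 16 + 27 = 94.
P(X=3 | Y=1) = 10/94 = 0.1064.

0.1064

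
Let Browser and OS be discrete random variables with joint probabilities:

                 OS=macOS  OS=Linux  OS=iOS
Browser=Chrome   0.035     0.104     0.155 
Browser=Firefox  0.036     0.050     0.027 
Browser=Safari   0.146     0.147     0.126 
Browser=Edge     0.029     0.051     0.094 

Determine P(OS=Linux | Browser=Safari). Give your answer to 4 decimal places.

0.3508

P(Browser=Safari) = 0.146 + 0.147 + 0.126 = 0.419.
P(OS=Linux | Browser=Safari) = 0.147/0.419 = 0.3508.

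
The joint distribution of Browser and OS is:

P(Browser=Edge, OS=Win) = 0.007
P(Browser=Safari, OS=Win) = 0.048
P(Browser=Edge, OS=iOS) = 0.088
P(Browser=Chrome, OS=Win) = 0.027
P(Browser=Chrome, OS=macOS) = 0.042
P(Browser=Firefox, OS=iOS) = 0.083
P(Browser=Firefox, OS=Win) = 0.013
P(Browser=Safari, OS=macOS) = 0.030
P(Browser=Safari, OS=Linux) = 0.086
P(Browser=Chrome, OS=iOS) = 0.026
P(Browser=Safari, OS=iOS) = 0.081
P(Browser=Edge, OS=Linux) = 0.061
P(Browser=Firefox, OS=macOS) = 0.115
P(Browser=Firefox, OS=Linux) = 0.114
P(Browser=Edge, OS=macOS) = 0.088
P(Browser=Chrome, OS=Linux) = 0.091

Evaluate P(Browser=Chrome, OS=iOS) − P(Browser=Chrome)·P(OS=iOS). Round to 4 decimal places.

P(Browser=Chrome) = 0.027 + 0.042 + 0.091 + 0.026 = 0.186.
P(OS=iOS) = 0.026 + 0.083 + 0.081 + 0.088 = 0.278.
P(Browser=Chrome, OS=iOS) − P(Browser=Chrome)P(OS=iOS) = 0.026 − 0.186×0.278 = -0.0257.

-0.0257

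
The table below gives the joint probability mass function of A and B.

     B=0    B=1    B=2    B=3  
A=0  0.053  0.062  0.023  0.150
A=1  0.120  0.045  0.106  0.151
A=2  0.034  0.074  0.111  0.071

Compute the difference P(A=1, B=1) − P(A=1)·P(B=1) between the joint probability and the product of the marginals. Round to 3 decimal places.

-0.031

P(A=1) = 0.120 + 0.045 + 0.106 + 0.151 = 0.422.
P(B=1) = 0.062 + 0.045 + 0.074 = 0.181.
P(A=1, B=1) − P(A=1)P(B=1) = 0.045 − 0.422×0.181 = -0.031.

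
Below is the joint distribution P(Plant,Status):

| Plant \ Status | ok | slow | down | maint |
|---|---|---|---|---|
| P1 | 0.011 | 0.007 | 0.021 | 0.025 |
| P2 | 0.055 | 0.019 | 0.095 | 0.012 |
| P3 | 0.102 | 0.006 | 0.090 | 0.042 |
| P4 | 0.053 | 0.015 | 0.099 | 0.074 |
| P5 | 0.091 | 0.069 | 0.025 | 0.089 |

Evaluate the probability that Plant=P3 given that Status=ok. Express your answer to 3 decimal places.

0.327

P(Status=ok) = 0.011 + 0.055 + 0.102 + 0.053 + 0.091 = 0.312.
P(Plant=P3 | Status=ok) = 0.102/0.312 = 0.327.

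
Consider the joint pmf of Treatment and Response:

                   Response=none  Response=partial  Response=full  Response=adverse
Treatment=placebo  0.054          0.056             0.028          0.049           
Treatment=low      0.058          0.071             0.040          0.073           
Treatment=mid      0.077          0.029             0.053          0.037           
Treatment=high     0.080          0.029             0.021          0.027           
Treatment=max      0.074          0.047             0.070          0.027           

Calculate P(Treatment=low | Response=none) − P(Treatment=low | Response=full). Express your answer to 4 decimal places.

-0.0196

P(Response=none) = 0.054 + 0.058 + 0.077 + 0.080 + 0.074 = 0.343; P(Treatment=low | Response=none) = 0.058/0.343 = 0.16910.
P(Response=full) = 0.028 + 0.040 + 0.053 + 0.021 + 0.070 = 0.212; P(Treatment=low | Response=full) = 0.040/0.212 = 0.18868.
Difference = -0.0196.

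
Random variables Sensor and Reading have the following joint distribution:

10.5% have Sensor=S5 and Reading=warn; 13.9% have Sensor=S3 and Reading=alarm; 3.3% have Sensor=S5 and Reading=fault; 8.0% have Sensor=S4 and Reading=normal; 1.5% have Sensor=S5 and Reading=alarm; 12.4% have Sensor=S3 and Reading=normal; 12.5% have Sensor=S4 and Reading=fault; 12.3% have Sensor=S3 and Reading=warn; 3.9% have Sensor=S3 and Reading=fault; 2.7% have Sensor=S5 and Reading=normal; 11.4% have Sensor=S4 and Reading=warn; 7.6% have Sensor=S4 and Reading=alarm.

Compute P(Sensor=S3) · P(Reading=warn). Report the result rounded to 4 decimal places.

0.1454

P(Sensor=S3) = 0.124 + 0.123 + 0.139 + 0.039 = 0.425.
P(Reading=warn) = 0.123 + 0.114 + 0.105 = 0.342.
Product: 0.425 × 0.342 = 0.1454.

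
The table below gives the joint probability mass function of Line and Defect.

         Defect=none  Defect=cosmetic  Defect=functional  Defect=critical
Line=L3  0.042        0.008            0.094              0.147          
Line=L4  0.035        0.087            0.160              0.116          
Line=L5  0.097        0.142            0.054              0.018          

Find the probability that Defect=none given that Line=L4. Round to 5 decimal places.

0.08794

P(Line=L4) = 0.035 + 0.087 + 0.160 + 0.116 = 0.398.
P(Defect=none | Line=L4) = 0.035/0.398 = 0.08794.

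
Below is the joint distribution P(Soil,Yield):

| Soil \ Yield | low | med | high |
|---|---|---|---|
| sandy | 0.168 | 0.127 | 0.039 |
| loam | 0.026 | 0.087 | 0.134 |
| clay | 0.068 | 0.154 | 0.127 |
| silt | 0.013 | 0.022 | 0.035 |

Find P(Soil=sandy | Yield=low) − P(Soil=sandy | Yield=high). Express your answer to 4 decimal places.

P(Yield=low) = 0.168 + 0.026 + 0.068 + 0.013 = 0.275; P(Soil=sandy | Yield=low) = 0.168/0.275 = 0.61091.
P(Yield=high) = 0.039 + 0.134 + 0.127 + 0.035 = 0.335; P(Soil=sandy | Yield=high) = 0.039/0.335 = 0.11642.
Difference = 0.4945.

0.4945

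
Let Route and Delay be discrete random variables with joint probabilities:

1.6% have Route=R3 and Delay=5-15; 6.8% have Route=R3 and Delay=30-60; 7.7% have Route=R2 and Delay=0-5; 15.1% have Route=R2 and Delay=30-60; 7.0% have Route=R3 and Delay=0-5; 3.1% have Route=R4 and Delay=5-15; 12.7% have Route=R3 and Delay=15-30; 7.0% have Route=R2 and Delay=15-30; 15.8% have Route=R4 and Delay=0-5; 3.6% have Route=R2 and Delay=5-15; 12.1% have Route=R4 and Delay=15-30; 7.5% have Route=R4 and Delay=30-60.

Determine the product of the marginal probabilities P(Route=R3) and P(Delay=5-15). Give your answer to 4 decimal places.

0.0233

P(Route=R3) = 0.070 + 0.016 + 0.127 + 0.068 = 0.281.
P(Delay=5-15) = 0.036 + 0.016 + 0.031 = 0.083.
Product: 0.281 × 0.083 = 0.0233.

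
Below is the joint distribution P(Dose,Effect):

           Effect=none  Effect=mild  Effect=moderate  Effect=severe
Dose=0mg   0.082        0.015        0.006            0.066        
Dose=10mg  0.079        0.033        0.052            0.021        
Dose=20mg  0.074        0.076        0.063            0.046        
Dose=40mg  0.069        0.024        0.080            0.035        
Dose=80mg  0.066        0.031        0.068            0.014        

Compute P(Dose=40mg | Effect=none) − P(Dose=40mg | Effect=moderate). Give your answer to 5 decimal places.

-0.11091

P(Effect=none) = 0.082 + 0.079 + 0.074 + 0.069 + 0.066 = 0.370; P(Dose=40mg | Effect=none) = 0.069/0.370 = 0.186486.
P(Effect=moderate) = 0.006 + 0.052 + 0.063 + 0.080 + 0.068 = 0.269; P(Dose=40mg | Effect=moderate) = 0.080/0.269 = 0.297398.
Difference = -0.11091.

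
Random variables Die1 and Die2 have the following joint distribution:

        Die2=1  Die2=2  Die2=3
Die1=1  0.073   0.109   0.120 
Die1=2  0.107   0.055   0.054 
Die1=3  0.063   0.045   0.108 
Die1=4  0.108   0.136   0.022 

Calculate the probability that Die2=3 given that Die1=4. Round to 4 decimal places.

P(Die1=4) = 0.108 + 0.136 + 0.022 = 0.266.
P(Die2=3 | Die1=4) = 0.022/0.266 = 0.0827.

0.0827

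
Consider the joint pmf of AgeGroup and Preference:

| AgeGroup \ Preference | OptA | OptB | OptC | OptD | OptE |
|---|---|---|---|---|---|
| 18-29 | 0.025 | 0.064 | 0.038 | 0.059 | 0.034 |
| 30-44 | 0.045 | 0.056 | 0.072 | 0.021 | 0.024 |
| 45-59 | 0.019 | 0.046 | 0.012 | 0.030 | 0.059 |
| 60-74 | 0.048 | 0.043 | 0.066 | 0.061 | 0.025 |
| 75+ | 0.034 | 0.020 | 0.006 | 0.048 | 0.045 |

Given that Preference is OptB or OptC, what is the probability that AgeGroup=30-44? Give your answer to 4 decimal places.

0.3026

P(Preference=OptB) = 0.064 + 0.056 + 0.046 + 0.043 + 0.020 = 0.229.
P(Preference=OptC) = 0.038 + 0.072 + 0.012 + 0.066 + 0.006 = 0.194.
P(Preference ∈ {OptB, OptC}) = 0.229 + 0.194 = 0.423; P(AgeGroup=30-44, Preference ∈ {OptB, OptC}) = 0.056 + 0.072 = 0.128.
P(AgeGroup=30-44 | Preference ∈ {OptB, OptC}) = 0.128/0.423 = 0.3026.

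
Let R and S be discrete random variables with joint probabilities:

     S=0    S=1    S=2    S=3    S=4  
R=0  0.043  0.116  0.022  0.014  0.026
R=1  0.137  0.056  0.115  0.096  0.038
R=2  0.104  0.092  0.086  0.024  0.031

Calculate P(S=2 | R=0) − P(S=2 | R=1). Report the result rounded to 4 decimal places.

P(R=0) = 0.043 + 0.116 + 0.022 + 0.014 + 0.026 = 0.221; P(S=2 | R=0) = 0.022/0.221 = 0.09955.
P(R=1) = 0.137 + 0.056 + 0.115 + 0.096 + 0.038 = 0.442; P(S=2 | R=1) = 0.115/0.442 = 0.26018.
Difference = -0.1606.

-0.1606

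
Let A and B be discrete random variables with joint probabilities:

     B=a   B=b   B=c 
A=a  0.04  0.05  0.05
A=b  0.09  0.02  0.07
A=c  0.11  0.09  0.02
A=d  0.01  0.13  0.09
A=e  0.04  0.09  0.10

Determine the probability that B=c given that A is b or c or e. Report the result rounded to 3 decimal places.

0.302

P(A=b) = 0.09 + 0.02 + 0.07 = 0.18.
P(A=c) = 0.11 + 0.09 + 0.02 = 0.22.
P(A=e) = 0.04 + 0.09 + 0.10 = 0.23.
P(A ∈ {b, c, e}) = 0.18 + 0.22 + 0.23 = 0.63; P(B=c, A ∈ {b, c, e}) = 0.07 + 0.02 + 0.10 = 0.19.
P(B=c | A ∈ {b, c, e}) = 0.19/0.63 = 0.302.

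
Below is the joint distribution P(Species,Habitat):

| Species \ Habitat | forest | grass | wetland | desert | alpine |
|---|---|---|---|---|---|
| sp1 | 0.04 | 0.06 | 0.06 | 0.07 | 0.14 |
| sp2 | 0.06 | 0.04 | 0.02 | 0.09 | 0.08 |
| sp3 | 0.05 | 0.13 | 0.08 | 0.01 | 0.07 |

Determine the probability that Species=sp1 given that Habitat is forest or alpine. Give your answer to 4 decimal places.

0.4091

P(Habitat=forest) = 0.04 + 0.06 + 0.05 = 0.15.
P(Habitat=alpine) = 0.14 + 0.08 + 0.07 = 0.29.
P(Habitat ∈ {forest, alpine}) = 0.15 + 0.29 = 0.44; P(Species=sp1, Habitat ∈ {forest, alpine}) = 0.04 + 0.14 = 0.18.
P(Species=sp1 | Habitat ∈ {forest, alpine}) = 0.18/0.44 = 0.4091.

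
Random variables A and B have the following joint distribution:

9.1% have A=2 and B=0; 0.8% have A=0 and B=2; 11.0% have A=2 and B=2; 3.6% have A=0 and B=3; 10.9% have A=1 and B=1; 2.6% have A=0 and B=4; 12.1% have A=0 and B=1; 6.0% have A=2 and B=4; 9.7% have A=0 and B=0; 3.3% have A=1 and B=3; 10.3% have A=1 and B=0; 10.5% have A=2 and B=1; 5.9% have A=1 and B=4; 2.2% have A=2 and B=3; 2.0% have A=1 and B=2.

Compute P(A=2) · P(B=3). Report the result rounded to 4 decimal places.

P(A=2) = 0.091 + 0.105 + 0.110 + 0.022 + 0.060 = 0.388.
P(B=3) = 0.036 + 0.033 + 0.022 = 0.091.
Product: 0.388 × 0.091 = 0.0353.

0.0353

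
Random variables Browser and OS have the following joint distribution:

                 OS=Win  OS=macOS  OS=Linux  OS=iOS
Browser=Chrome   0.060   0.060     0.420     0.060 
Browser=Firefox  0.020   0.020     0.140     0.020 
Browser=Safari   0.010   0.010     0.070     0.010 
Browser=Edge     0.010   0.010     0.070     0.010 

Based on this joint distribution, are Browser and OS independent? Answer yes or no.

yes

Every cell satisfies P(Browser,OS) = P(Browser)·P(OS). For instance P(Browser=Edge) = 0.100, P(OS=macOS) = 0.100, and 0.100×0.100 = 0.010 matches the joint entry. So Browser and OS are independent.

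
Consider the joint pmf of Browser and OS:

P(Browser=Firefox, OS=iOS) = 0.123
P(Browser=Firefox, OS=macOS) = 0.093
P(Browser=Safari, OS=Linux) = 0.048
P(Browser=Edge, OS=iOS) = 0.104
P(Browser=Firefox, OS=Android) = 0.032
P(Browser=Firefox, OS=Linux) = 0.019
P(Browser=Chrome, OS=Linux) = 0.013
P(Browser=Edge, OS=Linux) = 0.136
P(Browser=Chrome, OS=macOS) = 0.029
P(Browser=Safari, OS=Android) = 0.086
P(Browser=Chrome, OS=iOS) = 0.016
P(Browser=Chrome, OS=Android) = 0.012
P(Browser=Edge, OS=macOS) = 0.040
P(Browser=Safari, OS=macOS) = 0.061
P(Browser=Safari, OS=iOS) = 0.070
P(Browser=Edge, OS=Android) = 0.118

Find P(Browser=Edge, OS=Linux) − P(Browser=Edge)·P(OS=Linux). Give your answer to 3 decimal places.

0.050

P(Browser=Edge) = 0.040 + 0.136 + 0.104 + 0.118 = 0.398.
P(OS=Linux) = 0.013 + 0.019 + 0.048 + 0.136 = 0.216.
P(Browser=Edge, OS=Linux) − P(Browser=Edge)P(OS=Linux) = 0.136 − 0.398×0.216 = 0.050.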